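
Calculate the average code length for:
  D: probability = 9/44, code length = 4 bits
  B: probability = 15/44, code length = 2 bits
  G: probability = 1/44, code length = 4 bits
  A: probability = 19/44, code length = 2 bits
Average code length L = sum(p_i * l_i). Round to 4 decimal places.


Weighted contributions p_i * l_i:
  D: (9/44) * 4 = 36/44
  B: (15/44) * 2 = 30/44
  G: (1/44) * 4 = 4/44
  A: (19/44) * 2 = 38/44
Sum = (36 + 30 + 4 + 38)/44 = 108/44

L = 108/44 = 2.4545 bits/symbol


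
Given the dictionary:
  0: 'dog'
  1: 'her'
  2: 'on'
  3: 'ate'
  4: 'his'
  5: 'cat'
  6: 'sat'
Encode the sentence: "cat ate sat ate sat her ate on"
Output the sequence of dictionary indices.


Look up each word in the dictionary:
  'cat' -> 5
  'ate' -> 3
  'sat' -> 6
  'ate' -> 3
  'sat' -> 6
  'her' -> 1
  'ate' -> 3
  'on' -> 2

Encoded: [5, 3, 6, 3, 6, 1, 3, 2]


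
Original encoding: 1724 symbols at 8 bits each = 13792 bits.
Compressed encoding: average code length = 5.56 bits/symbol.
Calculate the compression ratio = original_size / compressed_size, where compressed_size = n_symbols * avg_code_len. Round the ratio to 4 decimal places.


original_size = n_symbols * orig_bits = 1724 * 8 = 13792 bits
compressed_size = n_symbols * avg_code_len = 1724 * 5.56 = 9585.44 bits
ratio = original_size / compressed_size = 13792 / 9585.44 = 1.4388

Compression ratio = 1.4388


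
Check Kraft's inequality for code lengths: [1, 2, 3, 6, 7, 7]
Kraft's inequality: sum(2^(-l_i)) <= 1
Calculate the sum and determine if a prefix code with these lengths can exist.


Sum = 2^(-1) + 2^(-2) + 2^(-3) + 2^(-6) + 2^(-7) + 2^(-7)
    = 0.5 + 0.25 + 0.125 + 0.015625 + 0.0078125 + 0.0078125
    = 116/128 = 0.90625
Since 0.90625 <= 1, Kraft's inequality IS satisfied.
A prefix code with these lengths CAN exist.

Kraft sum = 0.90625. Satisfied.


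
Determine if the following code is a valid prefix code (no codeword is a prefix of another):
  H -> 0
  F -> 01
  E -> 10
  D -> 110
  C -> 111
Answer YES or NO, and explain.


Checking each pair (does one codeword prefix another?):
  H='0' vs F='01': prefix -- VIOLATION

NO -- this is NOT a valid prefix code. H (0) is a prefix of F (01).


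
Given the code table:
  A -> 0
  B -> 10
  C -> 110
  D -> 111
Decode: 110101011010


Decoding:
110 -> C
10 -> B
10 -> B
110 -> C
10 -> B


Result: CBBCB


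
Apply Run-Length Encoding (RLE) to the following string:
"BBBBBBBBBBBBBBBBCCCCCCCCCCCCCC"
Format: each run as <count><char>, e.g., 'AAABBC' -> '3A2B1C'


Scanning runs left to right:
  i=0: run of 'B' x 16 -> '16B'
  i=16: run of 'C' x 14 -> '14C'

RLE = 16B14C


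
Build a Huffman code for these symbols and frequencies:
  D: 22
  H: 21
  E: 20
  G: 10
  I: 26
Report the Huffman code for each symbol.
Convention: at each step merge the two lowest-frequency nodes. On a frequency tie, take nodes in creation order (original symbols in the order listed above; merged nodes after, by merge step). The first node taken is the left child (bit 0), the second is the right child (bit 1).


Huffman tree construction:
Step 1: Merge G(10) + E(20) = 30
Step 2: Merge H(21) + D(22) = 43
Step 3: Merge I(26) + (G+E)(30) = 56
Step 4: Merge (H+D)(43) + (I+(G+E))(56) = 99
Read each symbol's code off the tree from the root (left child = 0, right child = 1).

Codes:
  D: 01 (length 2)
  H: 00 (length 2)
  E: 111 (length 3)
  G: 110 (length 3)
  I: 10 (length 2)
Average code length: 228/99 = 2.3030 bits/symbol


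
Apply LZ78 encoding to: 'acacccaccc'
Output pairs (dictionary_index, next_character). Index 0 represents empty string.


LZ78 encoding steps:
Dictionary: {0: ''}
Step 1: w='' (idx 0), next='a' -> output (0, 'a'), add 'a' as idx 1
Step 2: w='' (idx 0), next='c' -> output (0, 'c'), add 'c' as idx 2
Step 3: w='a' (idx 1), next='c' -> output (1, 'c'), add 'ac' as idx 3
Step 4: w='c' (idx 2), next='c' -> output (2, 'c'), add 'cc' as idx 4
Step 5: w='ac' (idx 3), next='c' -> output (3, 'c'), add 'acc' as idx 5
Step 6: w='c' (idx 2), end of input -> output (2, '')


Encoded: [(0, 'a'), (0, 'c'), (1, 'c'), (2, 'c'), (3, 'c'), (2, '')]


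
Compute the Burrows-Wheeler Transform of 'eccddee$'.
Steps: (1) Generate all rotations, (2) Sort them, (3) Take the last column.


Rotations (sorted):
  0: $eccddee -> last char: e
  1: ccddee$e -> last char: e
  2: cddee$ec -> last char: c
  3: ddee$ecc -> last char: c
  4: dee$eccd -> last char: d
  5: e$eccdde -> last char: e
  6: eccddee$ -> last char: $
  7: ee$eccdd -> last char: d


BWT = eeccde$d


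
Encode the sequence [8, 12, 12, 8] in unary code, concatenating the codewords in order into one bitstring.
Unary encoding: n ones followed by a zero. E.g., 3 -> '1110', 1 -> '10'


Encode each number as n ones followed by a terminating 0:
  8 -> 111111110 (9 bits)
  12 -> 1111111111110 (13 bits)
  12 -> 1111111111110 (13 bits)
  8 -> 111111110 (9 bits)
Total length = 9 + 13 + 13 + 9 = 44 bits.

Unary([8, 12, 12, 8]) = 11111111011111111111101111111111110111111110 (44 bits)


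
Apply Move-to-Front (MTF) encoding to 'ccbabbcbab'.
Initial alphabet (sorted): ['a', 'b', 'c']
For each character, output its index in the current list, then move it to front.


MTF encoding:
'c': index 2 in ['a', 'b', 'c'] -> ['c', 'a', 'b']
'c': index 0 in ['c', 'a', 'b'] -> ['c', 'a', 'b']
'b': index 2 in ['c', 'a', 'b'] -> ['b', 'c', 'a']
'a': index 2 in ['b', 'c', 'a'] -> ['a', 'b', 'c']
'b': index 1 in ['a', 'b', 'c'] -> ['b', 'a', 'c']
'b': index 0 in ['b', 'a', 'c'] -> ['b', 'a', 'c']
'c': index 2 in ['b', 'a', 'c'] -> ['c', 'b', 'a']
'b': index 1 in ['c', 'b', 'a'] -> ['b', 'c', 'a']
'a': index 2 in ['b', 'c', 'a'] -> ['a', 'b', 'c']
'b': index 1 in ['a', 'b', 'c'] -> ['b', 'a', 'c']


Output: [2, 0, 2, 2, 1, 0, 2, 1, 2, 1]


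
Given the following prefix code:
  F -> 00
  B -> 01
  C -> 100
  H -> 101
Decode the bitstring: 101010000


Decoding step by step:
Bits 101 -> H
Bits 01 -> B
Bits 00 -> F
Bits 00 -> F


Decoded message: HBFF


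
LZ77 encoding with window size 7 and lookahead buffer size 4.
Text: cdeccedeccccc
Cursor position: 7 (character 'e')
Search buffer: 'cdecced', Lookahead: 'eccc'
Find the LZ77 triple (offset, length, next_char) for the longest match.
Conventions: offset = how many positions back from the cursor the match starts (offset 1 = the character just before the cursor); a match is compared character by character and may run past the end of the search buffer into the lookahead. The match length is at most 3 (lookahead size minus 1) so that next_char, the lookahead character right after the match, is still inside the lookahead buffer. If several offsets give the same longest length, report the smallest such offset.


Try each offset into the search buffer:
  offset=1 (pos 6, char 'd'): match length 0
  offset=2 (pos 5, char 'e'): match length 1
  offset=3 (pos 4, char 'c'): match length 0
  offset=4 (pos 3, char 'c'): match length 0
  offset=5 (pos 2, char 'e'): match length 3
  offset=6 (pos 1, char 'd'): match length 0
  offset=7 (pos 0, char 'c'): match length 0
Longest match has length 3 at offset 5.
next_char = character at position 7 + 3 = 10 -> 'c'

Best match: offset=5, length=3 (matching 'ecc' starting at position 2)
LZ77 triple: (5, 3, 'c')


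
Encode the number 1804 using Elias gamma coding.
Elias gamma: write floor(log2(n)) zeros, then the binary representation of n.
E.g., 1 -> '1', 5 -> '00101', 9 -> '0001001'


num_bits = floor(log2(1804)) + 1 = 11
leading_zeros = num_bits - 1 = 10
binary(1804) = 11100001100

Elias gamma(1804) = '0000000000' + '11100001100' = 000000000011100001100 (21 bits)


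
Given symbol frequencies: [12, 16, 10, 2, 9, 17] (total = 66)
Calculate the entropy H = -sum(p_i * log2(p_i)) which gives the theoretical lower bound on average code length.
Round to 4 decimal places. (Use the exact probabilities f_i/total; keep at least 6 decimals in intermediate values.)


Per-symbol terms -p_i * log2(p_i) with p_i = f_i/66:
  p = 12/66 = 0.181818: log2(p) = -2.459432, -p*log2(p) = 0.447169
  p = 16/66 = 0.242424: log2(p) = -2.044394, -p*log2(p) = 0.495611
  p = 10/66 = 0.151515: log2(p) = -2.722466, -p*log2(p) = 0.412495
  p = 2/66 = 0.030303: log2(p) = -5.044394, -p*log2(p) = 0.152860
  p = 9/66 = 0.136364: log2(p) = -2.874469, -p*log2(p) = 0.391973
  p = 17/66 = 0.257576: log2(p) = -1.956931, -p*log2(p) = 0.504058
H = 0.447169 + 0.495611 + 0.412495 + 0.152860 + 0.391973 + 0.504058 = 2.404166

H = 2.4042 bits/symbol


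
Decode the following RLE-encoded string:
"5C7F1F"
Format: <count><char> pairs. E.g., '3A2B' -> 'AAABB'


Expanding each <count><char> pair:
  5C -> 'CCCCC'
  7F -> 'FFFFFFF'
  1F -> 'F'

Decoded = CCCCCFFFFFFFF


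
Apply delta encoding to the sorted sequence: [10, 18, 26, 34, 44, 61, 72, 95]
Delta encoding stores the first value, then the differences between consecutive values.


First value: 10
Deltas:
  18 - 10 = 8
  26 - 18 = 8
  34 - 26 = 8
  44 - 34 = 10
  61 - 44 = 17
  72 - 61 = 11
  95 - 72 = 23


Delta encoded: [10, 8, 8, 8, 10, 17, 11, 23]


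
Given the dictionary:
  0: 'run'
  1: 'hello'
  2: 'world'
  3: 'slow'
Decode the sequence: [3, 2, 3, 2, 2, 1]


Look up each index in the dictionary:
  3 -> 'slow'
  2 -> 'world'
  3 -> 'slow'
  2 -> 'world'
  2 -> 'world'
  1 -> 'hello'

Decoded: "slow world slow world world hello"


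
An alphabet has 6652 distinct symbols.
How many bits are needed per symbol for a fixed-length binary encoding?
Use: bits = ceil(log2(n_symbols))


log2(6652) = 12.6996
Bracket: 2^12 = 4096 < 6652 <= 2^13 = 8192
So ceil(log2(6652)) = 13

bits = ceil(log2(6652)) = ceil(12.6996) = 13 bits


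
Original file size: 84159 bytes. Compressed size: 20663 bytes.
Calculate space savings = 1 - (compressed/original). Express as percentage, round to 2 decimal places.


ratio = compressed/original = 20663/84159 = 0.245523
savings = 1 - ratio = 1 - 0.245523 = 0.754477
as a percentage: 0.754477 * 100 = 75.45%

Space savings = 1 - 20663/84159 = 75.45%


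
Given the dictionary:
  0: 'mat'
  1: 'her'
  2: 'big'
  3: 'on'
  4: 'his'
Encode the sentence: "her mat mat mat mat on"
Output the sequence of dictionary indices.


Look up each word in the dictionary:
  'her' -> 1
  'mat' -> 0
  'mat' -> 0
  'mat' -> 0
  'mat' -> 0
  'on' -> 3

Encoded: [1, 0, 0, 0, 0, 3]


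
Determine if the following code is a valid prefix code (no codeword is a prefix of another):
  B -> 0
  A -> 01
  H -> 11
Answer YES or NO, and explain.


Checking each pair (does one codeword prefix another?):
  B='0' vs A='01': prefix -- VIOLATION

NO -- this is NOT a valid prefix code. B (0) is a prefix of A (01).


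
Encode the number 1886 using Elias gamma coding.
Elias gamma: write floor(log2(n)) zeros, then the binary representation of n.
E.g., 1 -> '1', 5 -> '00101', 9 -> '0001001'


num_bits = floor(log2(1886)) + 1 = 11
leading_zeros = num_bits - 1 = 10
binary(1886) = 11101011110

Elias gamma(1886) = '0000000000' + '11101011110' = 000000000011101011110 (21 bits)


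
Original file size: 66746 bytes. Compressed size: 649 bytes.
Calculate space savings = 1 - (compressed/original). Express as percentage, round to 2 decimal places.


ratio = compressed/original = 649/66746 = 0.009723
savings = 1 - ratio = 1 - 0.009723 = 0.990277
as a percentage: 0.990277 * 100 = 99.03%

Space savings = 1 - 649/66746 = 99.03%


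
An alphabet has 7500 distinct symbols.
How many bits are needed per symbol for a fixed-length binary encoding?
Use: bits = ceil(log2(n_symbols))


log2(7500) = 12.8727
Bracket: 2^12 = 4096 < 7500 <= 2^13 = 8192
So ceil(log2(7500)) = 13

bits = ceil(log2(7500)) = ceil(12.8727) = 13 bits


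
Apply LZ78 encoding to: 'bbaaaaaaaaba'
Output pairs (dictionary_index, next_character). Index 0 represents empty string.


LZ78 encoding steps:
Dictionary: {0: ''}
Step 1: w='' (idx 0), next='b' -> output (0, 'b'), add 'b' as idx 1
Step 2: w='b' (idx 1), next='a' -> output (1, 'a'), add 'ba' as idx 2
Step 3: w='' (idx 0), next='a' -> output (0, 'a'), add 'a' as idx 3
Step 4: w='a' (idx 3), next='a' -> output (3, 'a'), add 'aa' as idx 4
Step 5: w='aa' (idx 4), next='a' -> output (4, 'a'), add 'aaa' as idx 5
Step 6: w='a' (idx 3), next='b' -> output (3, 'b'), add 'ab' as idx 6
Step 7: w='a' (idx 3), end of input -> output (3, '')


Encoded: [(0, 'b'), (1, 'a'), (0, 'a'), (3, 'a'), (4, 'a'), (3, 'b'), (3, '')]


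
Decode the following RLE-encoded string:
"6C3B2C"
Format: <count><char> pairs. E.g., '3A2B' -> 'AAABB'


Expanding each <count><char> pair:
  6C -> 'CCCCCC'
  3B -> 'BBB'
  2C -> 'CC'

Decoded = CCCCCCBBBCC


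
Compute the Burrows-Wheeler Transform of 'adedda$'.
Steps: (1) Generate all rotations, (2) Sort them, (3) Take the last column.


Rotations (sorted):
  0: $adedda -> last char: a
  1: a$adedd -> last char: d
  2: adedda$ -> last char: $
  3: da$aded -> last char: d
  4: dda$ade -> last char: e
  5: dedda$a -> last char: a
  6: edda$ad -> last char: d


BWT = ad$dead


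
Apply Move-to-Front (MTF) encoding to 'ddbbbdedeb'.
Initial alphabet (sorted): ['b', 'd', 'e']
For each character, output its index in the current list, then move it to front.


MTF encoding:
'd': index 1 in ['b', 'd', 'e'] -> ['d', 'b', 'e']
'd': index 0 in ['d', 'b', 'e'] -> ['d', 'b', 'e']
'b': index 1 in ['d', 'b', 'e'] -> ['b', 'd', 'e']
'b': index 0 in ['b', 'd', 'e'] -> ['b', 'd', 'e']
'b': index 0 in ['b', 'd', 'e'] -> ['b', 'd', 'e']
'd': index 1 in ['b', 'd', 'e'] -> ['d', 'b', 'e']
'e': index 2 in ['d', 'b', 'e'] -> ['e', 'd', 'b']
'd': index 1 in ['e', 'd', 'b'] -> ['d', 'e', 'b']
'e': index 1 in ['d', 'e', 'b'] -> ['e', 'd', 'b']
'b': index 2 in ['e', 'd', 'b'] -> ['b', 'e', 'd']


Output: [1, 0, 1, 0, 0, 1, 2, 1, 1, 2]


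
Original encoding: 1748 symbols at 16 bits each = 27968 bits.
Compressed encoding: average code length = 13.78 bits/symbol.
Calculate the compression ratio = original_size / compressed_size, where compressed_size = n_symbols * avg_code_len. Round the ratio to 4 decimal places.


original_size = n_symbols * orig_bits = 1748 * 16 = 27968 bits
compressed_size = n_symbols * avg_code_len = 1748 * 13.78 = 24087.44 bits
ratio = original_size / compressed_size = 27968 / 24087.44 = 1.1611

Compression ratio = 1.1611


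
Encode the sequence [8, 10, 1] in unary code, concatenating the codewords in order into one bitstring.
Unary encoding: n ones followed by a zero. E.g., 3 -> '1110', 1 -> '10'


Encode each number as n ones followed by a terminating 0:
  8 -> 111111110 (9 bits)
  10 -> 11111111110 (11 bits)
  1 -> 10 (2 bits)
Total length = 9 + 11 + 2 = 22 bits.

Unary([8, 10, 1]) = 1111111101111111111010 (22 bits)


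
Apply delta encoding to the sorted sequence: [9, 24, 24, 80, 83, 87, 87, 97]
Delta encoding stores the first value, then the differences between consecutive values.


First value: 9
Deltas:
  24 - 9 = 15
  24 - 24 = 0
  80 - 24 = 56
  83 - 80 = 3
  87 - 83 = 4
  87 - 87 = 0
  97 - 87 = 10


Delta encoded: [9, 15, 0, 56, 3, 4, 0, 10]


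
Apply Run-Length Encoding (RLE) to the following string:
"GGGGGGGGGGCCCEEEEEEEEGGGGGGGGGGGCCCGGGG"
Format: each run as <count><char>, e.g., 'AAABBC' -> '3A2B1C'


Scanning runs left to right:
  i=0: run of 'G' x 10 -> '10G'
  i=10: run of 'C' x 3 -> '3C'
  i=13: run of 'E' x 8 -> '8E'
  i=21: run of 'G' x 11 -> '11G'
  i=32: run of 'C' x 3 -> '3C'
  i=35: run of 'G' x 4 -> '4G'

RLE = 10G3C8E11G3C4G


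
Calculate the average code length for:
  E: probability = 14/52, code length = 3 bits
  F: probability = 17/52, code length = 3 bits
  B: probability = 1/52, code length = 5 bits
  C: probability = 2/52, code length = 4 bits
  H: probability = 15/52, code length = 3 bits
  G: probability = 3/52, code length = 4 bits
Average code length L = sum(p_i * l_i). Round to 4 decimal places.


Weighted contributions p_i * l_i:
  E: (14/52) * 3 = 42/52
  F: (17/52) * 3 = 51/52
  B: (1/52) * 5 = 5/52
  C: (2/52) * 4 = 8/52
  H: (15/52) * 3 = 45/52
  G: (3/52) * 4 = 12/52
Sum = (42 + 51 + 5 + 8 + 45 + 12)/52 = 163/52

L = 163/52 = 3.1346 bits/symbol


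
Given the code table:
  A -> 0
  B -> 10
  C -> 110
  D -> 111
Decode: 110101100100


Decoding:
110 -> C
10 -> B
110 -> C
0 -> A
10 -> B
0 -> A


Result: CBCABA


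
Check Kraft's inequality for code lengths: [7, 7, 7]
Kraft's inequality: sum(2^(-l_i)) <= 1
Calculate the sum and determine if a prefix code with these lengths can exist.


Sum = 2^(-7) + 2^(-7) + 2^(-7)
    = 0.0078125 + 0.0078125 + 0.0078125
    = 3/128 = 0.0234375
Since 0.0234375 <= 1, Kraft's inequality IS satisfied.
A prefix code with these lengths CAN exist.

Kraft sum = 0.0234375. Satisfied.


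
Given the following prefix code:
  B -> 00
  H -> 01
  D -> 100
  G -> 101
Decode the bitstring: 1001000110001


Decoding step by step:
Bits 100 -> D
Bits 100 -> D
Bits 01 -> H
Bits 100 -> D
Bits 01 -> H


Decoded message: DDHDH


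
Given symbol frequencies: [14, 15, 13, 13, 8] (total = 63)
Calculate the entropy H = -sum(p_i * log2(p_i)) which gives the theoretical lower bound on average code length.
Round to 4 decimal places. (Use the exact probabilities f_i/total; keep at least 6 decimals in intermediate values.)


Per-symbol terms -p_i * log2(p_i) with p_i = f_i/63:
  p = 14/63 = 0.222222: log2(p) = -2.169925, -p*log2(p) = 0.482206
  p = 15/63 = 0.238095: log2(p) = -2.070389, -p*log2(p) = 0.492950
  p = 13/63 = 0.206349: log2(p) = -2.276840, -p*log2(p) = 0.469824
  p = 13/63 = 0.206349: log2(p) = -2.276840, -p*log2(p) = 0.469824
  p = 8/63 = 0.126984: log2(p) = -2.977280, -p*log2(p) = 0.378067
H = 0.482206 + 0.492950 + 0.469824 + 0.469824 + 0.378067 = 2.292871

H = 2.2929 bits/symbol


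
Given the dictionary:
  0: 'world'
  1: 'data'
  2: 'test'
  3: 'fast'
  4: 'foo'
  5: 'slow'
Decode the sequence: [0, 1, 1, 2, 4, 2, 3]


Look up each index in the dictionary:
  0 -> 'world'
  1 -> 'data'
  1 -> 'data'
  2 -> 'test'
  4 -> 'foo'
  2 -> 'test'
  3 -> 'fast'

Decoded: "world data data test foo test fast"


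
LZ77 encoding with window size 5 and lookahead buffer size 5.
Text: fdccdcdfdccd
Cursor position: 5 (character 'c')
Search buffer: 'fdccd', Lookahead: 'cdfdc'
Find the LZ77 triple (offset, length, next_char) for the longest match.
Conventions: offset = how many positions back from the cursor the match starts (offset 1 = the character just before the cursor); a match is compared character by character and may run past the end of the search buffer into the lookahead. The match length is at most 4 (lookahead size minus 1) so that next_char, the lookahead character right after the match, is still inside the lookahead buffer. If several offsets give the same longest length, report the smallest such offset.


Try each offset into the search buffer:
  offset=1 (pos 4, char 'd'): match length 0
  offset=2 (pos 3, char 'c'): match length 2
  offset=3 (pos 2, char 'c'): match length 1
  offset=4 (pos 1, char 'd'): match length 0
  offset=5 (pos 0, char 'f'): match length 0
Longest match has length 2 at offset 2.
next_char = character at position 5 + 2 = 7 -> 'f'

Best match: offset=2, length=2 (matching 'cd' starting at position 3)
LZ77 triple: (2, 2, 'f')


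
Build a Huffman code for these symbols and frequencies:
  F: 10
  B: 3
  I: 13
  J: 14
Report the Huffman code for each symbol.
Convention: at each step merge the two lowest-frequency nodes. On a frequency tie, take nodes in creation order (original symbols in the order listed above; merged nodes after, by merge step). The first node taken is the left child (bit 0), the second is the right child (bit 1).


Huffman tree construction:
Step 1: Merge B(3) + F(10) = 13
Step 2: Merge I(13) + (B+F)(13) = 26
Step 3: Merge J(14) + (I+(B+F))(26) = 40
Read each symbol's code off the tree from the root (left child = 0, right child = 1).

Codes:
  F: 111 (length 3)
  B: 110 (length 3)
  I: 10 (length 2)
  J: 0 (length 1)
Average code length: 79/40 = 1.9750 bits/symbol


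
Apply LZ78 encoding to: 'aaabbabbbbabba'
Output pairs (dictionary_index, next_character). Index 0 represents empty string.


LZ78 encoding steps:
Dictionary: {0: ''}
Step 1: w='' (idx 0), next='a' -> output (0, 'a'), add 'a' as idx 1
Step 2: w='a' (idx 1), next='a' -> output (1, 'a'), add 'aa' as idx 2
Step 3: w='' (idx 0), next='b' -> output (0, 'b'), add 'b' as idx 3
Step 4: w='b' (idx 3), next='a' -> output (3, 'a'), add 'ba' as idx 4
Step 5: w='b' (idx 3), next='b' -> output (3, 'b'), add 'bb' as idx 5
Step 6: w='bb' (idx 5), next='a' -> output (5, 'a'), add 'bba' as idx 6
Step 7: w='bba' (idx 6), end of input -> output (6, '')


Encoded: [(0, 'a'), (1, 'a'), (0, 'b'), (3, 'a'), (3, 'b'), (5, 'a'), (6, '')]


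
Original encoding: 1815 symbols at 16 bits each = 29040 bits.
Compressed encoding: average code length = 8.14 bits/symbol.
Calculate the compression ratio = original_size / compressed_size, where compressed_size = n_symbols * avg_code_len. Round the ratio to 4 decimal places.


original_size = n_symbols * orig_bits = 1815 * 16 = 29040 bits
compressed_size = n_symbols * avg_code_len = 1815 * 8.14 = 14774.1 bits
ratio = original_size / compressed_size = 29040 / 14774.1 = 1.9656

Compression ratio = 1.9656


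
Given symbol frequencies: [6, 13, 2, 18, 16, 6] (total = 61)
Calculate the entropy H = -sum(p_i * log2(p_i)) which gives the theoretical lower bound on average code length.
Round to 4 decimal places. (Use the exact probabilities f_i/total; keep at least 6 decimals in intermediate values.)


Per-symbol terms -p_i * log2(p_i) with p_i = f_i/61:
  p = 6/61 = 0.098361: log2(p) = -3.345775, -p*log2(p) = 0.329093
  p = 13/61 = 0.213115: log2(p) = -2.230298, -p*log2(p) = 0.475309
  p = 2/61 = 0.032787: log2(p) = -4.930737, -p*log2(p) = 0.161664
  p = 18/61 = 0.295082: log2(p) = -1.760812, -p*log2(p) = 0.519584
  p = 16/61 = 0.262295: log2(p) = -1.930737, -p*log2(p) = 0.506423
  p = 6/61 = 0.098361: log2(p) = -3.345775, -p*log2(p) = 0.329093
H = 0.329093 + 0.475309 + 0.161664 + 0.519584 + 0.506423 + 0.329093 = 2.321166

H = 2.3212 bits/symbol


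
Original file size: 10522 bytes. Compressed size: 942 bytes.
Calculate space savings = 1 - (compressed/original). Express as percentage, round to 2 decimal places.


ratio = compressed/original = 942/10522 = 0.089527
savings = 1 - ratio = 1 - 0.089527 = 0.910473
as a percentage: 0.910473 * 100 = 91.05%

Space savings = 1 - 942/10522 = 91.05%


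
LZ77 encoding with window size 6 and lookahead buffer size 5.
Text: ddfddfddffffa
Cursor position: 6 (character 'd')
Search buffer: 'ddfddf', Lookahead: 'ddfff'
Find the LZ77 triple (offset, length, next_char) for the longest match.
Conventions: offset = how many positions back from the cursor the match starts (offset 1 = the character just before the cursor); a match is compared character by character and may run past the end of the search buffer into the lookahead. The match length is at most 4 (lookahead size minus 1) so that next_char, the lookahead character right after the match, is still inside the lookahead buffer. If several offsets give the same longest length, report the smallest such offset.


Try each offset into the search buffer:
  offset=1 (pos 5, char 'f'): match length 0
  offset=2 (pos 4, char 'd'): match length 1
  offset=3 (pos 3, char 'd'): match length 3
  offset=4 (pos 2, char 'f'): match length 0
  offset=5 (pos 1, char 'd'): match length 1
  offset=6 (pos 0, char 'd'): match length 3
Longest match has length 3, found at offsets 3, 6; take the smallest, offset 3.
next_char = character at position 6 + 3 = 9 -> 'f'

Best match: offset=3, length=3 (matching 'ddf' starting at position 3)
LZ77 triple: (3, 3, 'f')


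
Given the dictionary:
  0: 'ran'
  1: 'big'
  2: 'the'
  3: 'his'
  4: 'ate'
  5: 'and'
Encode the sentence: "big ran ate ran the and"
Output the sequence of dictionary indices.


Look up each word in the dictionary:
  'big' -> 1
  'ran' -> 0
  'ate' -> 4
  'ran' -> 0
  'the' -> 2
  'and' -> 5

Encoded: [1, 0, 4, 0, 2, 5]


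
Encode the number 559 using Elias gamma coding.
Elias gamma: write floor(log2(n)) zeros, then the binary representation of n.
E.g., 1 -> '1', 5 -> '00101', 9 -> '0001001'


num_bits = floor(log2(559)) + 1 = 10
leading_zeros = num_bits - 1 = 9
binary(559) = 1000101111

Elias gamma(559) = '000000000' + '1000101111' = 0000000001000101111 (19 bits)


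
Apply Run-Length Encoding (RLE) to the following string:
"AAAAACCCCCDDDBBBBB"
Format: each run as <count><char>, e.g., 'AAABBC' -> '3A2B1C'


Scanning runs left to right:
  i=0: run of 'A' x 5 -> '5A'
  i=5: run of 'C' x 5 -> '5C'
  i=10: run of 'D' x 3 -> '3D'
  i=13: run of 'B' x 5 -> '5B'

RLE = 5A5C3D5B


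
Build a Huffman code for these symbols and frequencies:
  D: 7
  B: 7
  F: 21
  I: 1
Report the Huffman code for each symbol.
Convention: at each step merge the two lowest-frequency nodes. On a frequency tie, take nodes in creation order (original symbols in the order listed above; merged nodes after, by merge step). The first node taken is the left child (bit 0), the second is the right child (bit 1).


Huffman tree construction:
Step 1: Merge I(1) + D(7) = 8
Step 2: Merge B(7) + (I+D)(8) = 15
Step 3: Merge (B+(I+D))(15) + F(21) = 36
Read each symbol's code off the tree from the root (left child = 0, right child = 1).

Codes:
  D: 011 (length 3)
  B: 00 (length 2)
  F: 1 (length 1)
  I: 010 (length 3)
Average code length: 59/36 = 1.6389 bits/symbol


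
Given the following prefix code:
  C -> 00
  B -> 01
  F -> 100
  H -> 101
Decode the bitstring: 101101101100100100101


Decoding step by step:
Bits 101 -> H
Bits 101 -> H
Bits 101 -> H
Bits 100 -> F
Bits 100 -> F
Bits 100 -> F
Bits 101 -> H


Decoded message: HHHFFFH


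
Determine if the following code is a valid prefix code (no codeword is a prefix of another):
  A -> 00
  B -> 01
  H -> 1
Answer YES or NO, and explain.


Checking each pair (does one codeword prefix another?):
  A='00' vs B='01': no prefix
  A='00' vs H='1': no prefix
  B='01' vs A='00': no prefix
  B='01' vs H='1': no prefix
  H='1' vs A='00': no prefix
  H='1' vs B='01': no prefix
No violation found over all pairs.

YES -- this is a valid prefix code. No codeword is a prefix of any other codeword.


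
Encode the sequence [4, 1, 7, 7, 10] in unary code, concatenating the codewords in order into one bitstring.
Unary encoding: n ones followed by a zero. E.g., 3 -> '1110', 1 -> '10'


Encode each number as n ones followed by a terminating 0:
  4 -> 11110 (5 bits)
  1 -> 10 (2 bits)
  7 -> 11111110 (8 bits)
  7 -> 11111110 (8 bits)
  10 -> 11111111110 (11 bits)
Total length = 5 + 2 + 8 + 8 + 11 = 34 bits.

Unary([4, 1, 7, 7, 10]) = 1111010111111101111111011111111110 (34 bits)


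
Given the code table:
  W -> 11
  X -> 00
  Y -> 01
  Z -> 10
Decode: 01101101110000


Decoding:
01 -> Y
10 -> Z
11 -> W
01 -> Y
11 -> W
00 -> X
00 -> X


Result: YZWYWXX


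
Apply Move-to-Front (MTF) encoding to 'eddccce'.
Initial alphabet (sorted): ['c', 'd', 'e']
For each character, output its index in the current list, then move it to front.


MTF encoding:
'e': index 2 in ['c', 'd', 'e'] -> ['e', 'c', 'd']
'd': index 2 in ['e', 'c', 'd'] -> ['d', 'e', 'c']
'd': index 0 in ['d', 'e', 'c'] -> ['d', 'e', 'c']
'c': index 2 in ['d', 'e', 'c'] -> ['c', 'd', 'e']
'c': index 0 in ['c', 'd', 'e'] -> ['c', 'd', 'e']
'c': index 0 in ['c', 'd', 'e'] -> ['c', 'd', 'e']
'e': index 2 in ['c', 'd', 'e'] -> ['e', 'c', 'd']


Output: [2, 2, 0, 2, 0, 0, 2]


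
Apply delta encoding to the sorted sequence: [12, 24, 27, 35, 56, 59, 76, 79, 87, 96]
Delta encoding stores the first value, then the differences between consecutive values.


First value: 12
Deltas:
  24 - 12 = 12
  27 - 24 = 3
  35 - 27 = 8
  56 - 35 = 21
  59 - 56 = 3
  76 - 59 = 17
  79 - 76 = 3
  87 - 79 = 8
  96 - 87 = 9


Delta encoded: [12, 12, 3, 8, 21, 3, 17, 3, 8, 9]


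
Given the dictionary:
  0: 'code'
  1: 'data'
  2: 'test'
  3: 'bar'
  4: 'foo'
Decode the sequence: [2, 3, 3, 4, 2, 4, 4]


Look up each index in the dictionary:
  2 -> 'test'
  3 -> 'bar'
  3 -> 'bar'
  4 -> 'foo'
  2 -> 'test'
  4 -> 'foo'
  4 -> 'foo'

Decoded: "test bar bar foo test foo foo"


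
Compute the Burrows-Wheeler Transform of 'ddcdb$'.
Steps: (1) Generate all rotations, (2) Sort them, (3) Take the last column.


Rotations (sorted):
  0: $ddcdb -> last char: b
  1: b$ddcd -> last char: d
  2: cdb$dd -> last char: d
  3: db$ddc -> last char: c
  4: dcdb$d -> last char: d
  5: ddcdb$ -> last char: $


BWT = bddcd$


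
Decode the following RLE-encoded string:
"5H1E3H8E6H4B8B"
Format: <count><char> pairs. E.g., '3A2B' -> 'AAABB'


Expanding each <count><char> pair:
  5H -> 'HHHHH'
  1E -> 'E'
  3H -> 'HHH'
  8E -> 'EEEEEEEE'
  6H -> 'HHHHHH'
  4B -> 'BBBB'
  8B -> 'BBBBBBBB'

Decoded = HHHHHEHHHEEEEEEEEHHHHHHBBBBBBBBBBBB


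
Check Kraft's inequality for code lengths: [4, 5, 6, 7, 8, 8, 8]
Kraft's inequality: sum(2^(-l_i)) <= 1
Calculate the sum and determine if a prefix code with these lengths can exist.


Sum = 2^(-4) + 2^(-5) + 2^(-6) + 2^(-7) + 2^(-8) + 2^(-8) + 2^(-8)
    = 0.0625 + 0.03125 + 0.015625 + 0.0078125 + 0.00390625 + 0.00390625 + 0.00390625
    = 33/256 = 0.12890625
Since 0.12890625 <= 1, Kraft's inequality IS satisfied.
A prefix code with these lengths CAN exist.

Kraft sum = 0.12890625. Satisfied.


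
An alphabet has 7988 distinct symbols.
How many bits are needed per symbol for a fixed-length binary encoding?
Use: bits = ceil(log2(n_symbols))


log2(7988) = 12.9636
Bracket: 2^12 = 4096 < 7988 <= 2^13 = 8192
So ceil(log2(7988)) = 13

bits = ceil(log2(7988)) = ceil(12.9636) = 13 bits


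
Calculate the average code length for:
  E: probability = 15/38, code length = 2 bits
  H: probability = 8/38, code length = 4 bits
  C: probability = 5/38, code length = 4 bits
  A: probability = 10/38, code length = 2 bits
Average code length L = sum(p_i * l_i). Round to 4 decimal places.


Weighted contributions p_i * l_i:
  E: (15/38) * 2 = 30/38
  H: (8/38) * 4 = 32/38
  C: (5/38) * 4 = 20/38
  A: (10/38) * 2 = 20/38
Sum = (30 + 32 + 20 + 20)/38 = 102/38

L = 102/38 = 2.6842 bits/symbol


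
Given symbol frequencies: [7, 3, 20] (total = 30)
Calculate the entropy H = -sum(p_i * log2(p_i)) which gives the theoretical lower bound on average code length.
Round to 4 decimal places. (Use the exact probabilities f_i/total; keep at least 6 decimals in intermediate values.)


Per-symbol terms -p_i * log2(p_i) with p_i = f_i/30:
  p = 7/30 = 0.233333: log2(p) = -2.099536, -p*log2(p) = 0.489892
  p = 3/30 = 0.100000: log2(p) = -3.321928, -p*log2(p) = 0.332193
  p = 20/30 = 0.666667: log2(p) = -0.584963, -p*log2(p) = 0.389975
H = 0.489892 + 0.332193 + 0.389975 = 1.212060

H = 1.2121 bits/symbol


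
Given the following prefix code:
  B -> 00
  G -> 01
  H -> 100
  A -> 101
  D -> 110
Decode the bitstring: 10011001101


Decoding step by step:
Bits 100 -> H
Bits 110 -> D
Bits 01 -> G
Bits 101 -> A


Decoded message: HDGA


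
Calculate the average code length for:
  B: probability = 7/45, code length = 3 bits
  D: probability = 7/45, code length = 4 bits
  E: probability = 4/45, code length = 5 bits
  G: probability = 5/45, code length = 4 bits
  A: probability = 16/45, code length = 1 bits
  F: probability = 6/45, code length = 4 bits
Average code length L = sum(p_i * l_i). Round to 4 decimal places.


Weighted contributions p_i * l_i:
  B: (7/45) * 3 = 21/45
  D: (7/45) * 4 = 28/45
  E: (4/45) * 5 = 20/45
  G: (5/45) * 4 = 20/45
  A: (16/45) * 1 = 16/45
  F: (6/45) * 4 = 24/45
Sum = (21 + 28 + 20 + 20 + 16 + 24)/45 = 129/45

L = 129/45 = 2.8667 bits/symbol


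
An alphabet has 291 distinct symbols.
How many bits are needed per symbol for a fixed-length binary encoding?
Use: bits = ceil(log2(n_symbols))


log2(291) = 8.1849
Bracket: 2^8 = 256 < 291 <= 2^9 = 512
So ceil(log2(291)) = 9

bits = ceil(log2(291)) = ceil(8.1849) = 9 bits


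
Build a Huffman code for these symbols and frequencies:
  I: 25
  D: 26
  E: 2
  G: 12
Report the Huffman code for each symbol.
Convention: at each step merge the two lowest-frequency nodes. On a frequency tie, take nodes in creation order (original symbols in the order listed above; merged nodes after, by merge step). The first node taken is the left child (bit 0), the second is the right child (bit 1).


Huffman tree construction:
Step 1: Merge E(2) + G(12) = 14
Step 2: Merge (E+G)(14) + I(25) = 39
Step 3: Merge D(26) + ((E+G)+I)(39) = 65
Read each symbol's code off the tree from the root (left child = 0, right child = 1).

Codes:
  I: 11 (length 2)
  D: 0 (length 1)
  E: 100 (length 3)
  G: 101 (length 3)
Average code length: 118/65 = 1.8154 bits/symbol


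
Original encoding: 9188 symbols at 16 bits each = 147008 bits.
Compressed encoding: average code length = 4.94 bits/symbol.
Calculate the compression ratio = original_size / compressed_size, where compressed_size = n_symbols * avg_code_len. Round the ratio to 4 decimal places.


original_size = n_symbols * orig_bits = 9188 * 16 = 147008 bits
compressed_size = n_symbols * avg_code_len = 9188 * 4.94 = 45388.72 bits
ratio = original_size / compressed_size = 147008 / 45388.72 = 3.2389

Compression ratio = 3.2389


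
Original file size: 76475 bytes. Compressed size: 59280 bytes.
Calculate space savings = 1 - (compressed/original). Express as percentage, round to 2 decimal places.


ratio = compressed/original = 59280/76475 = 0.775155
savings = 1 - ratio = 1 - 0.775155 = 0.224845
as a percentage: 0.224845 * 100 = 22.48%

Space savings = 1 - 59280/76475 = 22.48%


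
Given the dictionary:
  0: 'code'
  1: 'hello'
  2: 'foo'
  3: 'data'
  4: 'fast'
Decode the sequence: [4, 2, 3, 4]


Look up each index in the dictionary:
  4 -> 'fast'
  2 -> 'foo'
  3 -> 'data'
  4 -> 'fast'

Decoded: "fast foo data fast"


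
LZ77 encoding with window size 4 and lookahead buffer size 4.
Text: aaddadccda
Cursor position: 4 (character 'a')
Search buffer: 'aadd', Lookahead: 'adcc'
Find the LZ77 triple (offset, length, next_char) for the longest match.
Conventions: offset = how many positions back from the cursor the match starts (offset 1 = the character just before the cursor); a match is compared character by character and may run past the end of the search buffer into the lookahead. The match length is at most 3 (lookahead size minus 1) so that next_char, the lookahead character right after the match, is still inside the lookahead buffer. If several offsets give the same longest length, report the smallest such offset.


Try each offset into the search buffer:
  offset=1 (pos 3, char 'd'): match length 0
  offset=2 (pos 2, char 'd'): match length 0
  offset=3 (pos 1, char 'a'): match length 2
  offset=4 (pos 0, char 'a'): match length 1
Longest match has length 2 at offset 3.
next_char = character at position 4 + 2 = 6 -> 'c'

Best match: offset=3, length=2 (matching 'ad' starting at position 1)
LZ77 triple: (3, 2, 'c')


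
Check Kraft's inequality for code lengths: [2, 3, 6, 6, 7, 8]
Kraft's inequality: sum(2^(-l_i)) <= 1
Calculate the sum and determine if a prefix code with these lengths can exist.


Sum = 2^(-2) + 2^(-3) + 2^(-6) + 2^(-6) + 2^(-7) + 2^(-8)
    = 0.25 + 0.125 + 0.015625 + 0.015625 + 0.0078125 + 0.00390625
    = 107/256 = 0.41796875
Since 0.41796875 <= 1, Kraft's inequality IS satisfied.
A prefix code with these lengths CAN exist.

Kraft sum = 0.41796875. Satisfied.


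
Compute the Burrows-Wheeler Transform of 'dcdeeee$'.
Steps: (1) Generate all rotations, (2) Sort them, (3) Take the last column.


Rotations (sorted):
  0: $dcdeeee -> last char: e
  1: cdeeee$d -> last char: d
  2: dcdeeee$ -> last char: $
  3: deeee$dc -> last char: c
  4: e$dcdeee -> last char: e
  5: ee$dcdee -> last char: e
  6: eee$dcde -> last char: e
  7: eeee$dcd -> last char: d


BWT = ed$ceeed


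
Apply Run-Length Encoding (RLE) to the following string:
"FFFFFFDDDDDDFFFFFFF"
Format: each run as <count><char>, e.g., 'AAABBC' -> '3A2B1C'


Scanning runs left to right:
  i=0: run of 'F' x 6 -> '6F'
  i=6: run of 'D' x 6 -> '6D'
  i=12: run of 'F' x 7 -> '7F'

RLE = 6F6D7F


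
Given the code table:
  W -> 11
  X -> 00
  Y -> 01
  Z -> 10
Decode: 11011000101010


Decoding:
11 -> W
01 -> Y
10 -> Z
00 -> X
10 -> Z
10 -> Z
10 -> Z


Result: WYZXZZZ


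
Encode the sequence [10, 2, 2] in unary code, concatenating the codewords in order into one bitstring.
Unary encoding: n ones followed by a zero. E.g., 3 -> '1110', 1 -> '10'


Encode each number as n ones followed by a terminating 0:
  10 -> 11111111110 (11 bits)
  2 -> 110 (3 bits)
  2 -> 110 (3 bits)
Total length = 11 + 3 + 3 = 17 bits.

Unary([10, 2, 2]) = 11111111110110110 (17 bits)


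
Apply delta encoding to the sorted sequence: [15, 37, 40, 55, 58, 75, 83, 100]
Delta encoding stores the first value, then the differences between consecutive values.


First value: 15
Deltas:
  37 - 15 = 22
  40 - 37 = 3
  55 - 40 = 15
  58 - 55 = 3
  75 - 58 = 17
  83 - 75 = 8
  100 - 83 = 17


Delta encoded: [15, 22, 3, 15, 3, 17, 8, 17]


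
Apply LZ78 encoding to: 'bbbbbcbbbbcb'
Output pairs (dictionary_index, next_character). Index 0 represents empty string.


LZ78 encoding steps:
Dictionary: {0: ''}
Step 1: w='' (idx 0), next='b' -> output (0, 'b'), add 'b' as idx 1
Step 2: w='b' (idx 1), next='b' -> output (1, 'b'), add 'bb' as idx 2
Step 3: w='bb' (idx 2), next='c' -> output (2, 'c'), add 'bbc' as idx 3
Step 4: w='bb' (idx 2), next='b' -> output (2, 'b'), add 'bbb' as idx 4
Step 5: w='b' (idx 1), next='c' -> output (1, 'c'), add 'bc' as idx 5
Step 6: w='b' (idx 1), end of input -> output (1, '')


Encoded: [(0, 'b'), (1, 'b'), (2, 'c'), (2, 'b'), (1, 'c'), (1, '')]


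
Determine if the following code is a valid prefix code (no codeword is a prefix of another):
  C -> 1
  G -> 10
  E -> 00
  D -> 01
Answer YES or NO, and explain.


Checking each pair (does one codeword prefix another?):
  C='1' vs G='10': prefix -- VIOLATION

NO -- this is NOT a valid prefix code. C (1) is a prefix of G (10).


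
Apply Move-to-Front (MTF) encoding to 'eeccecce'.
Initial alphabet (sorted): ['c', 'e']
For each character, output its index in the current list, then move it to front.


MTF encoding:
'e': index 1 in ['c', 'e'] -> ['e', 'c']
'e': index 0 in ['e', 'c'] -> ['e', 'c']
'c': index 1 in ['e', 'c'] -> ['c', 'e']
'c': index 0 in ['c', 'e'] -> ['c', 'e']
'e': index 1 in ['c', 'e'] -> ['e', 'c']
'c': index 1 in ['e', 'c'] -> ['c', 'e']
'c': index 0 in ['c', 'e'] -> ['c', 'e']
'e': index 1 in ['c', 'e'] -> ['e', 'c']


Output: [1, 0, 1, 0, 1, 1, 0, 1]


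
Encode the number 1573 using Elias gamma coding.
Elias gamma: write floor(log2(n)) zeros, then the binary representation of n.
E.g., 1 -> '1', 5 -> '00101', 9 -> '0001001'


num_bits = floor(log2(1573)) + 1 = 11
leading_zeros = num_bits - 1 = 10
binary(1573) = 11000100101

Elias gamma(1573) = '0000000000' + '11000100101' = 000000000011000100101 (21 bits)


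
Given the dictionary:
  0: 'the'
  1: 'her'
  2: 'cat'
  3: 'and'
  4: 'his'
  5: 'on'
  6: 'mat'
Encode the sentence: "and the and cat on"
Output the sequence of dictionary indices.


Look up each word in the dictionary:
  'and' -> 3
  'the' -> 0
  'and' -> 3
  'cat' -> 2
  'on' -> 5

Encoded: [3, 0, 3, 2, 5]


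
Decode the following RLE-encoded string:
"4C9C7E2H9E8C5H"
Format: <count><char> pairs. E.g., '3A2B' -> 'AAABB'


Expanding each <count><char> pair:
  4C -> 'CCCC'
  9C -> 'CCCCCCCCC'
  7E -> 'EEEEEEE'
  2H -> 'HH'
  9E -> 'EEEEEEEEE'
  8C -> 'CCCCCCCC'
  5H -> 'HHHHH'

Decoded = CCCCCCCCCCCCCEEEEEEEHHEEEEEEEEECCCCCCCCHHHHH


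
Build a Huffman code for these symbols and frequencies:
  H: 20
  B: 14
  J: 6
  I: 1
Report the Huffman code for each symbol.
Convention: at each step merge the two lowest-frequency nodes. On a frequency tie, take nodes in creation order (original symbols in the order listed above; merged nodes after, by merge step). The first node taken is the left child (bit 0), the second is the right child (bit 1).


Huffman tree construction:
Step 1: Merge I(1) + J(6) = 7
Step 2: Merge (I+J)(7) + B(14) = 21
Step 3: Merge H(20) + ((I+J)+B)(21) = 41
Read each symbol's code off the tree from the root (left child = 0, right child = 1).

Codes:
  H: 0 (length 1)
  B: 11 (length 2)
  J: 101 (length 3)
  I: 100 (length 3)
Average code length: 69/41 = 1.6829 bits/symbol
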